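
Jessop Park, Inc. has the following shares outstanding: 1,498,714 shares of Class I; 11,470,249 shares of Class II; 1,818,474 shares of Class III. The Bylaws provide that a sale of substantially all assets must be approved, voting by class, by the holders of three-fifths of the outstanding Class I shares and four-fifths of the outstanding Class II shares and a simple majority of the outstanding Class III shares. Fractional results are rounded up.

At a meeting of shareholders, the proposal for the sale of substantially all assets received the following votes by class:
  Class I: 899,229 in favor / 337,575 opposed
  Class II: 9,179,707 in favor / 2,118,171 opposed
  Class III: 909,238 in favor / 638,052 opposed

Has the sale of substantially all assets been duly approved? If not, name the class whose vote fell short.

Class I: 3/5 of 1498714 = 899228.40, rounded up to 899229; 899,229 required, 899,229 in favor — approved.
Class II: 4/5 of 11470249 = 9176199.20, rounded up to 9176200; 9,176,200 required, 9,179,707 in favor — approved.
Class III: a majority of 1818474 is 909238; 909,238 required, 909,238 in favor — approved.

Approved — every class gave the required vote.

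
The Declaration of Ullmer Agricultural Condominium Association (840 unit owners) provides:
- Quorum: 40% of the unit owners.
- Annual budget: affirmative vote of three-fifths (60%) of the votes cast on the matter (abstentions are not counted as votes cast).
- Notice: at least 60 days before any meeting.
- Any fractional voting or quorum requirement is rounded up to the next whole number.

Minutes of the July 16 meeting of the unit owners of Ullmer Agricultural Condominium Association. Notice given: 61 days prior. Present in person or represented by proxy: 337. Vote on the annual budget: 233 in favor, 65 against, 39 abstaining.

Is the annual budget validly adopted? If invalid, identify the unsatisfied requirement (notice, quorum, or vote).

Valid — all requirements satisfied.

Notice: 61 days given; 60 required. Satisfied.
Quorum: 40% of 840 = 336; 337 present. Satisfied.
Vote: requires three-fifths of the votes cast (337 − 39 abstaining = 298); 3/5 of 298 = 178.80, rounded up to 179, so 179 needed; 233 in favor. Satisfied.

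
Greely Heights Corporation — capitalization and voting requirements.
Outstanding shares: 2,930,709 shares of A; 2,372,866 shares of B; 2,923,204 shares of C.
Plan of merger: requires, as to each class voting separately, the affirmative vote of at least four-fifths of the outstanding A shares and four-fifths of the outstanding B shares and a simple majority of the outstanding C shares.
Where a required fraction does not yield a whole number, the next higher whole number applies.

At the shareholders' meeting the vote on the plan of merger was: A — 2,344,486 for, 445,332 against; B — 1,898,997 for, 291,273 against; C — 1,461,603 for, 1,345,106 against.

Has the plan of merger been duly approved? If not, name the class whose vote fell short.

A: 4/5 of 2930709 = 2344567.20, rounded up to 2344568; 2,344,568 required, 2,344,486 in favor — not approved.
B: 4/5 of 2372866 = 1898292.80, rounded up to 1898293; 1,898,293 required, 1,898,997 in favor — approved.
C: a majority of 2923204 is 1461603; 1,461,603 required, 1,461,603 in favor — approved.

Not approved — the A shares did not give the required vote.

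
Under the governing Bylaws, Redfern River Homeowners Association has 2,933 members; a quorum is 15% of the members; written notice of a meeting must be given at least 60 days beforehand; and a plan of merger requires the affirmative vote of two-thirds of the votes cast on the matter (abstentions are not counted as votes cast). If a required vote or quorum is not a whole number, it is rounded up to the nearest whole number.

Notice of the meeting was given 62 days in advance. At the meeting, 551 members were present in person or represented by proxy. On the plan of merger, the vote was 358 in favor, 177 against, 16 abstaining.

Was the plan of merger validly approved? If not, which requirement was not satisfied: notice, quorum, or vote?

Valid — all requirements satisfied.

Notice: 62 days given; 60 required. Satisfied.
Quorum: 15% of 2,933 = 439.95, rounded up to 440; 551 present. Satisfied.
Vote: requires two-thirds of the votes cast (551 − 16 abstaining = 535); 2/3 of 535 = 356.67, rounded up to 357, so 357 needed; 358 in favor. Satisfied.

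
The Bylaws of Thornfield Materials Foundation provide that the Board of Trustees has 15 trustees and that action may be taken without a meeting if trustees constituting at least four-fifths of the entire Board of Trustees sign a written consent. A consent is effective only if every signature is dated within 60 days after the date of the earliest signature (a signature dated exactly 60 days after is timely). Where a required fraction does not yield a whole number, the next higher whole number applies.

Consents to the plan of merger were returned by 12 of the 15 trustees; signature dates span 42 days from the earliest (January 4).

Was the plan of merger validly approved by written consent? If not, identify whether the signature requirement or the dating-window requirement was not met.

Effective — both the signature and dating-window requirements are satisfied.

Signatures required: at least four-fifths of 15 — 4/5 of 15 = 12, so 12 needed; 12 signed. Sufficient.
Dating window: the latest signature is 42 days after the earliest; the limit is 60 days. Within the window.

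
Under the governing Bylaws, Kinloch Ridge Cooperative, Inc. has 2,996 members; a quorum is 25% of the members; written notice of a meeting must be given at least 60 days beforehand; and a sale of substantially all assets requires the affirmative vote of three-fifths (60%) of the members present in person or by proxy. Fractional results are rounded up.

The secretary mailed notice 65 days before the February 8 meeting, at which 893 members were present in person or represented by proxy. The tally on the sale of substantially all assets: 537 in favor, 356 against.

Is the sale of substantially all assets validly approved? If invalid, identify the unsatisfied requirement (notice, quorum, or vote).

Valid — all requirements satisfied.

Notice: 65 days given; 60 required. Satisfied.
Quorum: 25% of 2,996 = 749; 893 present. Satisfied.
Vote: requires three-fifths of those present (893); 3/5 of 893 = 535.80, rounded up to 536, so 536 needed; 537 in favor. Satisfied.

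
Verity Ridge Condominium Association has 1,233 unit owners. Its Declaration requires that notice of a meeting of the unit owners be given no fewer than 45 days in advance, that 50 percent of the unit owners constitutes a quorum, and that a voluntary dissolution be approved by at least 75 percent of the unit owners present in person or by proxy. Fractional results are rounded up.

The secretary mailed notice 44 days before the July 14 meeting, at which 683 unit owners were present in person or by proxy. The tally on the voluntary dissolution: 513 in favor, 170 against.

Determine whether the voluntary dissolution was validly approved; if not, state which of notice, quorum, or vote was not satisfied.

Invalid — notice requirement not satisfied.

Notice: 44 days given; 45 required. Not satisfied.
Quorum: 50% of 1,233 = 616.50, rounded up to 617; 683 present. Satisfied.
Vote: requires three-fourths of those present (683); 3/4 of 683 = 512.25, rounded up to 513, so 513 needed; 513 in favor. Satisfied.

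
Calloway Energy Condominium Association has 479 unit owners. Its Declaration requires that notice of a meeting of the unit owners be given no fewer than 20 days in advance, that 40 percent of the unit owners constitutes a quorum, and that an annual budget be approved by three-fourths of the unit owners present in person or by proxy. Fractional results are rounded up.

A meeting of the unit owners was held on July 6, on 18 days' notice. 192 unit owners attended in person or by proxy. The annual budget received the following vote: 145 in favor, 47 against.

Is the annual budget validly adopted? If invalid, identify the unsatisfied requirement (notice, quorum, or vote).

Notice: 18 days given; 20 required. Not satisfied.
Quorum: 40% of 479 = 191.60, rounded up to 192; 192 present. Satisfied.
Vote: requires three-fourths of those present (192); 3/4 of 192 = 144, so 144 needed; 145 in favor. Satisfied.

Invalid — notice requirement not satisfied.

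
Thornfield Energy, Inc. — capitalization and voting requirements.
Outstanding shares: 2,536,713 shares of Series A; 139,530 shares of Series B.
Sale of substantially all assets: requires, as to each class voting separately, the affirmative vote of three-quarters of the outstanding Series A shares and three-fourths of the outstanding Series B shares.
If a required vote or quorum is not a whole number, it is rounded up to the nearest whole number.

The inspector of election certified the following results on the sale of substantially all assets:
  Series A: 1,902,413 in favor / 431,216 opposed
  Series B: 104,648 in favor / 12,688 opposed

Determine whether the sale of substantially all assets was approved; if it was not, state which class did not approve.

Not approved — the Series A shares did not give the required vote.

Series A: 3/4 of 2536713 = 1902534.75, rounded up to 1902535; 1,902,535 required, 1,902,413 in favor — not approved.
Series B: 3/4 of 139530 = 104647.50, rounded up to 104648; 104,648 required, 104,648 in favor — approved.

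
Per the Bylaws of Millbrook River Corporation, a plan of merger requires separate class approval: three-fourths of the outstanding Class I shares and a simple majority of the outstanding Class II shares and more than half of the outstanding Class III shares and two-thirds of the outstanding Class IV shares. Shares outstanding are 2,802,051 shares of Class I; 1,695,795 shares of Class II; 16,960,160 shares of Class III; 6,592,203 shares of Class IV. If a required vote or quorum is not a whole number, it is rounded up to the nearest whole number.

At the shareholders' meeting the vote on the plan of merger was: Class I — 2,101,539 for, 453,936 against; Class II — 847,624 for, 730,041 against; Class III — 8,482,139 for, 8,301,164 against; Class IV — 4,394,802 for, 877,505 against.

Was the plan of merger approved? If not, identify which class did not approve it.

Not approved — the Class II shares did not give the required vote.

Class I: 3/4 of 2802051 = 2101538.25, rounded up to 2101539; 2,101,539 required, 2,101,539 in favor — approved.
Class II: a majority of 1695795 is 847898; 847,898 required, 847,624 in favor — not approved.
Class III: a majority of 16960160 is 8480081; 8,480,081 required, 8,482,139 in favor — approved.
Class IV: 2/3 of 6592203 = 4394802; 4,394,802 required, 4,394,802 in favor — approved.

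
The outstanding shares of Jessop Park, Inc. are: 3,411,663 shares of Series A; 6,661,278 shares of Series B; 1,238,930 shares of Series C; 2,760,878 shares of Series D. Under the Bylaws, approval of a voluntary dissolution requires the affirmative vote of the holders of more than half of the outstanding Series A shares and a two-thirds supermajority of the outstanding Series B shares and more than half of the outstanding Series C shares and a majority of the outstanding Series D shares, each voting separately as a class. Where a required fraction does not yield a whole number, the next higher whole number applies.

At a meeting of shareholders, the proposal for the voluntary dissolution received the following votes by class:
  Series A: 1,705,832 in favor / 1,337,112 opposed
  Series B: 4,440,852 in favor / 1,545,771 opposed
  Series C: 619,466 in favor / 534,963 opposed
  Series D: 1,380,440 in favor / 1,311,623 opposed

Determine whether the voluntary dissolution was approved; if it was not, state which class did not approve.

Approved — every class gave the required vote.

Series A: a majority of 3411663 is 1705832; 1,705,832 required, 1,705,832 in favor — approved.
Series B: 2/3 of 6661278 = 4440852; 4,440,852 required, 4,440,852 in favor — approved.
Series C: a majority of 1238930 is 619466; 619,466 required, 619,466 in favor — approved.
Series D: a majority of 2760878 is 1380440; 1,380,440 required, 1,380,440 in favor — approved.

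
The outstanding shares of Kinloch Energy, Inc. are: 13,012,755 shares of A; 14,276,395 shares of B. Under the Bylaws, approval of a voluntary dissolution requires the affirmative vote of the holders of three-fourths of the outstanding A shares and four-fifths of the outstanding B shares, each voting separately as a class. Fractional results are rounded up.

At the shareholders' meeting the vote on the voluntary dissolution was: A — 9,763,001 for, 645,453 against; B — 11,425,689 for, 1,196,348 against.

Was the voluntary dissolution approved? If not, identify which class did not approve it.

A: 3/4 of 13012755 = 9759566.25, rounded up to 9759567; 9,759,567 required, 9,763,001 in favor — approved.
B: 4/5 of 14276395 = 11421116; 11,421,116 required, 11,425,689 in favor — approved.

Approved — every class gave the required vote.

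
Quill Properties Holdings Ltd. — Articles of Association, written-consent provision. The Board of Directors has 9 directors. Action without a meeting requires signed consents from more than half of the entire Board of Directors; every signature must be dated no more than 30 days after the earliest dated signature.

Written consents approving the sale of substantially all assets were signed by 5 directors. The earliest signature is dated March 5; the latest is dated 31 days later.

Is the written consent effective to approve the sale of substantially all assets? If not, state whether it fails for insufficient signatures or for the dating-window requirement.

Not effective — dating-window requirement not satisfied.

Signatures required: more than half of 9 — a majority of 9 is 5, so 5 needed; 5 signed. Sufficient.
Dating window: the latest signature is 31 days after the earliest; the limit is 30 days. Outside the window.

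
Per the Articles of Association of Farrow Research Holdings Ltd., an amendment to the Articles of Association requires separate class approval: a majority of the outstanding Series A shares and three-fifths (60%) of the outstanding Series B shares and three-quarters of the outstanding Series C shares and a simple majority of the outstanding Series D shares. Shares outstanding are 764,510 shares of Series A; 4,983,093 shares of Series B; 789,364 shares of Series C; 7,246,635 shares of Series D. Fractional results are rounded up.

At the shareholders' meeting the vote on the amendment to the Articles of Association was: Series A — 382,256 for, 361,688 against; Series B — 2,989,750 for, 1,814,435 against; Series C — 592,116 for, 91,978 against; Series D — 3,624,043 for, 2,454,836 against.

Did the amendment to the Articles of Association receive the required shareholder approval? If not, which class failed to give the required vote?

Not approved — the Series B shares did not give the required vote.

Series A: a majority of 764510 is 382256; 382,256 required, 382,256 in favor — approved.
Series B: 3/5 of 4983093 = 2989855.80, rounded up to 2989856; 2,989,856 required, 2,989,750 in favor — not approved.
Series C: 3/4 of 789364 = 592023; 592,023 required, 592,116 in favor — approved.
Series D: a majority of 7246635 is 3623318; 3,623,318 required, 3,624,043 in favor — approved.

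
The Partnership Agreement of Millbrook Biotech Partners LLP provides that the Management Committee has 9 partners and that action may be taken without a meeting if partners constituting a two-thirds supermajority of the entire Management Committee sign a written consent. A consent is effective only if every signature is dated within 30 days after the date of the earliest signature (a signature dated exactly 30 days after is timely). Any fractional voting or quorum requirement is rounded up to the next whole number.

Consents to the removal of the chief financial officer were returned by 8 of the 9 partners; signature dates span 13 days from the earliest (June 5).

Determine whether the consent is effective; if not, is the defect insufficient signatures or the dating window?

Effective — both the signature and dating-window requirements are satisfied.

Signatures required: a two-thirds supermajority of 9 — 2/3 of 9 = 6, so 6 needed; 8 signed. Sufficient.
Dating window: the latest signature is 13 days after the earliest; the limit is 30 days. Within the window.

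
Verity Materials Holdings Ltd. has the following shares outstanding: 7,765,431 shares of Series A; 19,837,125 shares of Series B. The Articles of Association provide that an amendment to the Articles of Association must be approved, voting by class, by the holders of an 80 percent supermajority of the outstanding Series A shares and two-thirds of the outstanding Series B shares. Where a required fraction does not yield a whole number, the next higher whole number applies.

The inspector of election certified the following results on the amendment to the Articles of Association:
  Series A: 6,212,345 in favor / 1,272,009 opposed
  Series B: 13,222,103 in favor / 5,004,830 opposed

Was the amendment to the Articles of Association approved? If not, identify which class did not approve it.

Series A: 4/5 of 7765431 = 6212344.80, rounded up to 6212345; 6,212,345 required, 6,212,345 in favor — approved.
Series B: 2/3 of 19837125 = 13224750; 13,224,750 required, 13,222,103 in favor — not approved.

Not approved — the Series B shares did not give the required vote.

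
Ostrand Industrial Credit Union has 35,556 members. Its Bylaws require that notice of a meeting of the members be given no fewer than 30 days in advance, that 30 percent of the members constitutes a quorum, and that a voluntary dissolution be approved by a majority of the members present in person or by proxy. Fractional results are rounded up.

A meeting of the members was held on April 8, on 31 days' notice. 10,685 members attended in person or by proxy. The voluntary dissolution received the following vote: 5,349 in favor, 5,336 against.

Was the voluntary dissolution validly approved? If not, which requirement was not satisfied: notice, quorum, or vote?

Notice: 31 days given; 30 required. Satisfied.
Quorum: 30% of 35,556 = 10,666.80, rounded up to 10,667; 10,685 present. Satisfied.
Vote: requires a majority of those present (10,685); a majority of 10685 is 5343, so 5,343 needed; 5,349 in favor. Satisfied.

Valid — all requirements satisfied.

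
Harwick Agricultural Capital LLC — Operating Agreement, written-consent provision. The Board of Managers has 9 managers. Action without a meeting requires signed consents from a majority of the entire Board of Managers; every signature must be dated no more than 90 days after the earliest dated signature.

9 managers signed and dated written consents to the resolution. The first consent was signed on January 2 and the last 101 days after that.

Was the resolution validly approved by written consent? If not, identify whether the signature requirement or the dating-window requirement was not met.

Signatures required: a majority of 9 — a majority of 9 is 5, so 5 needed; 9 signed. Sufficient.
Dating window: the latest signature is 101 days after the earliest; the limit is 90 days. Outside the window.

Not effective — dating-window requirement not satisfied.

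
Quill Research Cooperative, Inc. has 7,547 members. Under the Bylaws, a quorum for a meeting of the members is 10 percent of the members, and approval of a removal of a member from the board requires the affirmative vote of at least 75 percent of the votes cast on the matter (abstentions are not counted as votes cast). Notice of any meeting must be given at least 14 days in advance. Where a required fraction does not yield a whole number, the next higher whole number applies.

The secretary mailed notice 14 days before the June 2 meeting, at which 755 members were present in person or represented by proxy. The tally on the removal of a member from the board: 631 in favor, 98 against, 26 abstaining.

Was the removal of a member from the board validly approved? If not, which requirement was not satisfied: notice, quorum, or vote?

Valid — all requirements satisfied.

Notice: 14 days given; 14 required. Satisfied.
Quorum: 10% of 7,547 = 754.70, rounded up to 755; 755 present. Satisfied.
Vote: requires three-fourths of the votes cast (755 − 26 abstaining = 729); 3/4 of 729 = 546.75, rounded up to 547, so 547 needed; 631 in favor. Satisfied.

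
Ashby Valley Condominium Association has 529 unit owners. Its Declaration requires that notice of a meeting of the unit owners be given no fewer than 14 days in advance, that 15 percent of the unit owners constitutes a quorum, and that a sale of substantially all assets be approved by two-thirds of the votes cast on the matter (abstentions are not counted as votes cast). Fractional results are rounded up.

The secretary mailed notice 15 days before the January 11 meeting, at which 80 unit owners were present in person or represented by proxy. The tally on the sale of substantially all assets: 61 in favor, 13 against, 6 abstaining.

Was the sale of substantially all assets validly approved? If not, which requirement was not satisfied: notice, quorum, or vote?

Notice: 15 days given; 14 required. Satisfied.
Quorum: 15% of 529 = 79.35, rounded up to 80; 80 present. Satisfied.
Vote: requires two-thirds of the votes cast (80 − 6 abstaining = 74); 2/3 of 74 = 49.33, rounded up to 50, so 50 needed; 61 in favor. Satisfied.

Valid — all requirements satisfied.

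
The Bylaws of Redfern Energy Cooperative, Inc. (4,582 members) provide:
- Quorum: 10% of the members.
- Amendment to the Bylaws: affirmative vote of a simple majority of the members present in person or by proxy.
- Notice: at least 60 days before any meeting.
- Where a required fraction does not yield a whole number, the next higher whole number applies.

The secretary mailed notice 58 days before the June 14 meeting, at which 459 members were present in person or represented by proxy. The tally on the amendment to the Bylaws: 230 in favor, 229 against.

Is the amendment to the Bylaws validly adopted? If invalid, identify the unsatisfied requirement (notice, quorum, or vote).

Invalid — notice requirement not satisfied.

Notice: 58 days given; 60 required. Not satisfied.
Quorum: 10% of 4,582 = 458.20, rounded up to 459; 459 present. Satisfied.
Vote: requires a majority of those present (459); a majority of 459 is 230, so 230 needed; 230 in favor. Satisfied.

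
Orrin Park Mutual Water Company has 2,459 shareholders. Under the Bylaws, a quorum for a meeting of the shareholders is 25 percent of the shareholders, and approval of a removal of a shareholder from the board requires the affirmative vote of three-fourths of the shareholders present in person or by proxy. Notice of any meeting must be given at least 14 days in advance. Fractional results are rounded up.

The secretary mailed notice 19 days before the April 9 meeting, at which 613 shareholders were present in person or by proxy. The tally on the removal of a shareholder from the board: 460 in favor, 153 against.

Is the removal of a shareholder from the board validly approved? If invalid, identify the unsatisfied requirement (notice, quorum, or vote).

Invalid — quorum requirement not satisfied.

Notice: 19 days given; 14 required. Satisfied.
Quorum: 25% of 2,459 = 614.75, rounded up to 615; 613 present. Not satisfied.
Vote: requires three-fourths of those present (613); 3/4 of 613 = 459.75, rounded up to 460, so 460 needed; 460 in favor. Satisfied.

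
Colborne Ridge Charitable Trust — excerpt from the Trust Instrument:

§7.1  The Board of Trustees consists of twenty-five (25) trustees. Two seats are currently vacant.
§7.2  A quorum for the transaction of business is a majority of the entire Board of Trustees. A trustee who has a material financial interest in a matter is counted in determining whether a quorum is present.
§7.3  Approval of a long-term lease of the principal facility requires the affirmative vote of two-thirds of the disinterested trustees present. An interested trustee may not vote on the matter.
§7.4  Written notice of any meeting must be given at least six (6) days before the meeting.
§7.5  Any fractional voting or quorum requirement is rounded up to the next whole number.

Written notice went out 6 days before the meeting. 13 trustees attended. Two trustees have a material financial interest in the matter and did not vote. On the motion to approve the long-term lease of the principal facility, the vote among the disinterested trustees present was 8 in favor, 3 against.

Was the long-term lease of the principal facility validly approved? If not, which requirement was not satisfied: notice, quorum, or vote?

Notice: 6 days given; 6 required (6 ≥ 6). Satisfied.
Quorum: 13 present (interested trustees count toward quorum); quorum is 13. Satisfied.
Vote: the long-term lease of the principal facility requires two-thirds of the disinterested trustees present (13 − 2 = 11). 2/3 of 11 = 7.33, rounded up to 8, so 8 affirmative votes are needed; 8 voted in favor. Satisfied.

Valid — all requirements satisfied.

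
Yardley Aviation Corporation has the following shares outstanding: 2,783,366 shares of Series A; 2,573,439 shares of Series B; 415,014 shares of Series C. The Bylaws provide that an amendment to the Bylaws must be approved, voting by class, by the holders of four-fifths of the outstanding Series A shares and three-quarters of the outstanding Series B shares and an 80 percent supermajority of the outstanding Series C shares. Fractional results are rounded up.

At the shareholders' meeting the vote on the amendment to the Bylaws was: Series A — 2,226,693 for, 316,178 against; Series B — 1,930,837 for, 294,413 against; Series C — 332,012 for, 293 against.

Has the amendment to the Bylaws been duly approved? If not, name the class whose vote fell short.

Series A: 4/5 of 2783366 = 2226692.80, rounded up to 2226693; 2,226,693 required, 2,226,693 in favor — approved.
Series B: 3/4 of 2573439 = 1930079.25, rounded up to 1930080; 1,930,080 required, 1,930,837 in favor — approved.
Series C: 4/5 of 415014 = 332011.20, rounded up to 332012; 332,012 required, 332,012 in favor — approved.

Approved — every class gave the required vote.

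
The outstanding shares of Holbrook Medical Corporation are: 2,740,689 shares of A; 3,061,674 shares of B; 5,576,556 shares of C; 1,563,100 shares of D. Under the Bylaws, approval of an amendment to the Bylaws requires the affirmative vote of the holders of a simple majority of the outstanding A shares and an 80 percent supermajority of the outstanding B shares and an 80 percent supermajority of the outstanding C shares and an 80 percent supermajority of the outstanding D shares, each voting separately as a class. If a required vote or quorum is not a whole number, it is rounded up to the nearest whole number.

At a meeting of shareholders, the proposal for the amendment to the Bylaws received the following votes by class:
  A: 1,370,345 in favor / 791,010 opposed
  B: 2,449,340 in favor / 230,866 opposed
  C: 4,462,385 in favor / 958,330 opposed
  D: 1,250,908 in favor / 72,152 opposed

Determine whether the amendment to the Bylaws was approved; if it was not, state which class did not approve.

Approved — every class gave the required vote.

A: a majority of 2740689 is 1370345; 1,370,345 required, 1,370,345 in favor — approved.
B: 4/5 of 3061674 = 2449339.20, rounded up to 2449340; 2,449,340 required, 2,449,340 in favor — approved.
C: 4/5 of 5576556 = 4461244.80, rounded up to 4461245; 4,461,245 required, 4,462,385 in favor — approved.
D: 4/5 of 1563100 = 1250480; 1,250,480 required, 1,250,908 in favor — approved.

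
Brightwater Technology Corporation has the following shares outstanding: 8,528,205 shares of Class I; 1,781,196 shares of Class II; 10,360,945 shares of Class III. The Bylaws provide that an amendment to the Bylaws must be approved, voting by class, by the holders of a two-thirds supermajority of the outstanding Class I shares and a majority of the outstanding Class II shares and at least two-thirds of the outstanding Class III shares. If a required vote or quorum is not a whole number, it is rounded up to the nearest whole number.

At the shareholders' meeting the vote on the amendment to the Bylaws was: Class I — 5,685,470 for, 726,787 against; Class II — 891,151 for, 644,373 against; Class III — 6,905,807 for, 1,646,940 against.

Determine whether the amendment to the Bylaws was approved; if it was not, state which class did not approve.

Not approved — the Class III shares did not give the required vote.

Class I: 2/3 of 8528205 = 5685470; 5,685,470 required, 5,685,470 in favor — approved.
Class II: a majority of 1781196 is 890599; 890,599 required, 891,151 in favor — approved.
Class III: 2/3 of 10360945 = 6907296.67, rounded up to 6907297; 6,907,297 required, 6,905,807 in favor — not approved.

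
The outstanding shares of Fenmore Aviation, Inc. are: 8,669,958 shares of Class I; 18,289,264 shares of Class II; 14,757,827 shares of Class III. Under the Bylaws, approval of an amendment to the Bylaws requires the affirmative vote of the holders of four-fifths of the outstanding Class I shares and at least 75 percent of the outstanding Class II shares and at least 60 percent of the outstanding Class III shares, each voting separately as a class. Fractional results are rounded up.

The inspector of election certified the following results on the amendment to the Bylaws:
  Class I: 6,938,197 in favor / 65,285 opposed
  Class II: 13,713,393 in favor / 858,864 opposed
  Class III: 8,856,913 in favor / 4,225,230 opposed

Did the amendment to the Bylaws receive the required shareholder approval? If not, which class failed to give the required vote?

Not approved — the Class II shares did not give the required vote.

Class I: 4/5 of 8669958 = 6935966.40, rounded up to 6935967; 6,935,967 required, 6,938,197 in favor — approved.
Class II: 3/4 of 18289264 = 13716948; 13,716,948 required, 13,713,393 in favor — not approved.
Class III: 3/5 of 14757827 = 8854696.20, rounded up to 8854697; 8,854,697 required, 8,856,913 in favor — approved.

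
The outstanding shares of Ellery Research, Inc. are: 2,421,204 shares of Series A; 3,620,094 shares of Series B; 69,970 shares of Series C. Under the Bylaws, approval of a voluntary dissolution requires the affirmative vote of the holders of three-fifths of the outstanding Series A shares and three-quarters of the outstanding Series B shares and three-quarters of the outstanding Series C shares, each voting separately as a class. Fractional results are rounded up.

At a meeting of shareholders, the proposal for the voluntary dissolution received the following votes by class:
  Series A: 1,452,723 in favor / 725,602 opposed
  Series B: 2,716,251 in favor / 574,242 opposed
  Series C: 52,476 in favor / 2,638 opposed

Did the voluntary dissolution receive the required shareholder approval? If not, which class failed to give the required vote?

Not approved — the Series C shares did not give the required vote.

Series A: 3/5 of 2421204 = 1452722.40, rounded up to 1452723; 1,452,723 required, 1,452,723 in favor — approved.
Series B: 3/4 of 3620094 = 2715070.50, rounded up to 2715071; 2,715,071 required, 2,716,251 in favor — approved.
Series C: 3/4 of 69970 = 52477.50, rounded up to 52478; 52,478 required, 52,476 in favor — not approved.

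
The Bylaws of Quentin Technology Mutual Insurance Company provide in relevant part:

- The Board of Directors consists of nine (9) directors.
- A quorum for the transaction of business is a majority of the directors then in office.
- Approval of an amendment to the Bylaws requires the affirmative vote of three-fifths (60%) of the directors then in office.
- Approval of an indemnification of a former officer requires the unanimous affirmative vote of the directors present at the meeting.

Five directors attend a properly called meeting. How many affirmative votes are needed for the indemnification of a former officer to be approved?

5

The indemnification of a former officer requires the unanimous vote of the directors present (5).
Unanimous means all 5.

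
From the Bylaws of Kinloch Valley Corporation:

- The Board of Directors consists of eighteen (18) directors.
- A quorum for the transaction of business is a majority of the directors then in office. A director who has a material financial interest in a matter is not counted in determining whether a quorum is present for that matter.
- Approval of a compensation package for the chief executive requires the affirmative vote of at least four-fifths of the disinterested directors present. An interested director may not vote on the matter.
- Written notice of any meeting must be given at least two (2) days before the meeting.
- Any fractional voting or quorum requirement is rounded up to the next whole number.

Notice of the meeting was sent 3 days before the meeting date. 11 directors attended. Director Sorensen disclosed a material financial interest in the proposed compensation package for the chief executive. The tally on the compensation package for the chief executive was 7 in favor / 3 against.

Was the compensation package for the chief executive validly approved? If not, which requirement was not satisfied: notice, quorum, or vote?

Invalid — vote requirement not satisfied.

Notice: 3 days given; 2 required (3 ≥ 2). Satisfied.
Quorum: 11 present, but the 1 interested director does not count, leaving 10. Quorum is 10. Satisfied.
Vote: the compensation package for the chief executive requires four-fifths of the disinterested directors present (11 − 1 = 10). 4/5 of 10 = 8, so 8 affirmative votes are needed; 7 voted in favor. Not satisfied.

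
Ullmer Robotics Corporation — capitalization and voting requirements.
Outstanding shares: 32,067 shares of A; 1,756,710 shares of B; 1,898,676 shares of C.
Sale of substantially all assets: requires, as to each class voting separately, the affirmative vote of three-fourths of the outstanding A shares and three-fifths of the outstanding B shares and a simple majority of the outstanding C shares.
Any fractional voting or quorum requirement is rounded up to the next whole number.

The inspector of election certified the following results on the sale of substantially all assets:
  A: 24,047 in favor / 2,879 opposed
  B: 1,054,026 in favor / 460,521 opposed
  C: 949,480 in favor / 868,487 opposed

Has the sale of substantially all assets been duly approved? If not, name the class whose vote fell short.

A: 3/4 of 32067 = 24050.25, rounded up to 24051; 24,051 required, 24,047 in favor — not approved.
B: 3/5 of 1756710 = 1054026; 1,054,026 required, 1,054,026 in favor — approved.
C: a majority of 1898676 is 949339; 949,339 required, 949,480 in favor — approved.

Not approved — the A shares did not give the required vote.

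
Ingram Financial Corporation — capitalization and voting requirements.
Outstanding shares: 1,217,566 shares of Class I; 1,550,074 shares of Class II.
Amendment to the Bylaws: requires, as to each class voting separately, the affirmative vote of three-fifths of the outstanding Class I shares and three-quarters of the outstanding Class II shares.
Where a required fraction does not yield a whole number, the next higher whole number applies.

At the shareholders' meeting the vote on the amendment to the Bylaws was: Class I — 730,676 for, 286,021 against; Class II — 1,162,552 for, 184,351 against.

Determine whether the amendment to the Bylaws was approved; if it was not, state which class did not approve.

Not approved — the Class II shares did not give the required vote.

Class I: 3/5 of 1217566 = 730539.60, rounded up to 730540; 730,540 required, 730,676 in favor — approved.
Class II: 3/4 of 1550074 = 1162555.50, rounded up to 1162556; 1,162,556 required, 1,162,552 in favor — not approved.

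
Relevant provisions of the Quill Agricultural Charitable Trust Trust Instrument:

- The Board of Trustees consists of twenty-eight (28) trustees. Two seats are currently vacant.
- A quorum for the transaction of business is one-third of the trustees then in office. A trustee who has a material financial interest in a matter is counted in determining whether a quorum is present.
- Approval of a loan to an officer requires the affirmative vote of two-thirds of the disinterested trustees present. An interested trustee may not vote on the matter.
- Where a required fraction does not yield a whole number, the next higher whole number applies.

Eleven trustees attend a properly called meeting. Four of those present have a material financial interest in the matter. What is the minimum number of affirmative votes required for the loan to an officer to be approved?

5

The loan to an officer requires two-thirds of the disinterested trustees present (11 − 4 = 7).
2/3 of 7 = 4.67, rounded up to 5.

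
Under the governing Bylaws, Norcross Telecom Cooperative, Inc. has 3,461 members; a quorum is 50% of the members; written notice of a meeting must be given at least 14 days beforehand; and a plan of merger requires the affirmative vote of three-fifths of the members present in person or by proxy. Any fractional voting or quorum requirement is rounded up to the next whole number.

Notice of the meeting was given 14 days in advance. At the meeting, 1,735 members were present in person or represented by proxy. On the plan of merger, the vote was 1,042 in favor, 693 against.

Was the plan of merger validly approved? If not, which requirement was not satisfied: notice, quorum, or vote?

Notice: 14 days given; 14 required. Satisfied.
Quorum: 50% of 3,461 = 1,730.50, rounded up to 1,731; 1,735 present. Satisfied.
Vote: requires three-fifths of those present (1,735); 3/5 of 1735 = 1041, so 1,041 needed; 1,042 in favor. Satisfied.

Valid — all requirements satisfied.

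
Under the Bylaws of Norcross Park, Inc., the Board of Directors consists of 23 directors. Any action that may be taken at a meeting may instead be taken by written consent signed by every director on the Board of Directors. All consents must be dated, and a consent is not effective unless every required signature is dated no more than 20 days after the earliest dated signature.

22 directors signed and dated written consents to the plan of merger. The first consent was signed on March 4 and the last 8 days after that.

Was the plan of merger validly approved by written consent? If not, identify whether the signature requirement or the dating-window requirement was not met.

Not effective — insufficient signatures.

Signatures required: all of 23 — unanimous means all 23, so 23 needed; 22 signed. Insufficient.
Dating window: the latest signature is 8 days after the earliest; the limit is 20 days. Within the window.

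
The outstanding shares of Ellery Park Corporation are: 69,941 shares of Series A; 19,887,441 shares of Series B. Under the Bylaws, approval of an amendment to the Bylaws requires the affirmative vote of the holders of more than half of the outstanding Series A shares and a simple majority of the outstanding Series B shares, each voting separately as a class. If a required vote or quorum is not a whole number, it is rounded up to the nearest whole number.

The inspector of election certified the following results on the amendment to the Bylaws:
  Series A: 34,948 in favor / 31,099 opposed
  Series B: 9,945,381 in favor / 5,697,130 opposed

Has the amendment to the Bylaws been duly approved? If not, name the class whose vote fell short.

Series A: a majority of 69941 is 34971; 34,971 required, 34,948 in favor — not approved.
Series B: a majority of 19887441 is 9943721; 9,943,721 required, 9,945,381 in favor — approved.

Not approved — the Series A shares did not give the required vote.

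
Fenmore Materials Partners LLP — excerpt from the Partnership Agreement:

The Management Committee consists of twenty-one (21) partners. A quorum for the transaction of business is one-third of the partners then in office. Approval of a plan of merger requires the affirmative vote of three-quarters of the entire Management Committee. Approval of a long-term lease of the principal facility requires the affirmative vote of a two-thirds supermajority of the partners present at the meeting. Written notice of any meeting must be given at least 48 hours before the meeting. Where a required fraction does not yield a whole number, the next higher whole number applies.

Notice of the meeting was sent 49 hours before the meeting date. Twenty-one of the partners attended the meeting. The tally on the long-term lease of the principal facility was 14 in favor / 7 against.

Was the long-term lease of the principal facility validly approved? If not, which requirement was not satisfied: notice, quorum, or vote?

Valid — all requirements satisfied.

Notice: 49 hours given; 48 required (49 ≥ 48). Satisfied.
Quorum: 21 present; quorum is 7. Satisfied.
Vote: the long-term lease of the principal facility requires two-thirds of the partners present (21). 2/3 of 21 = 14, so 14 affirmative votes are needed; 14 voted in favor. Satisfied.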